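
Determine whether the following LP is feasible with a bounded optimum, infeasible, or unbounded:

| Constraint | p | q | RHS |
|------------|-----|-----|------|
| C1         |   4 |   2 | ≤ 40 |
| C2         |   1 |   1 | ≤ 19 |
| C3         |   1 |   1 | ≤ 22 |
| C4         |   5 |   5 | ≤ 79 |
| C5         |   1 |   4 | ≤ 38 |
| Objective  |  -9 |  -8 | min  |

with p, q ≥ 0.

Feasible with a bounded optimal solution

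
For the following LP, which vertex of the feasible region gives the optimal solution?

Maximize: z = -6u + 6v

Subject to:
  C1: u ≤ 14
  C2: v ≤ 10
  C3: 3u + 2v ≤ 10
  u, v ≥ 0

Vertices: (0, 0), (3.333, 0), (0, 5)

Evaluate the objective at each vertex of the feasible region:
  z(0, 0) = 0
  z(3.333, 0) = -20
  z(0, 5) = 30  ←
The maximum is at u = 0, v = 5.

(0, 5)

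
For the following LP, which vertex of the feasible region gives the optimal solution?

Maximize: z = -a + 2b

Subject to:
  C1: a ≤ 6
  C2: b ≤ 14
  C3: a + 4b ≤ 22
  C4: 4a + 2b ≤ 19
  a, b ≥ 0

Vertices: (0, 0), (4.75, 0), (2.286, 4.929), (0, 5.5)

Evaluate the objective at each vertex of the feasible region:
  z(0, 0) = 0
  z(4.75, 0) = -4.75
  z(2.286, 4.929) = 7.571
  z(0, 5.5) = 11  ←
The maximum is at a = 0, b = 5.5.

(0, 5.5)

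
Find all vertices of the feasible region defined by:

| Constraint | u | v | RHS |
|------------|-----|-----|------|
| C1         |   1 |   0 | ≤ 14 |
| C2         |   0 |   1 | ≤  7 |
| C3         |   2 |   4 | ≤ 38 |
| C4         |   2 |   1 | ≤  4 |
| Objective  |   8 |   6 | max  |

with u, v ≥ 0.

(0, 0), (2, 0), (0, 4)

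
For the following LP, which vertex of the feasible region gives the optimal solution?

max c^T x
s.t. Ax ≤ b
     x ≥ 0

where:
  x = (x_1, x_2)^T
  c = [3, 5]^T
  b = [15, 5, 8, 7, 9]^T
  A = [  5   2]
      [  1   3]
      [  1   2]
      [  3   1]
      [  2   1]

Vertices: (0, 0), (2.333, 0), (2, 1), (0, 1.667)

Evaluate the objective at each vertex of the feasible region:
  z(0, 0) = 0
  z(2.333, 0) = 7
  z(2, 1) = 11  ←
  z(0, 1.667) = 8.333
The maximum is at x_1 = 2, x_2 = 1.

(2, 1)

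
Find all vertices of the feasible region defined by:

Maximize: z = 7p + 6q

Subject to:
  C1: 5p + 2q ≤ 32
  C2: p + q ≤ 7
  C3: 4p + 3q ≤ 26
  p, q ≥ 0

(0, 0), (6.4, 0), (6.286, 0.2857), (5, 2), (0, 7)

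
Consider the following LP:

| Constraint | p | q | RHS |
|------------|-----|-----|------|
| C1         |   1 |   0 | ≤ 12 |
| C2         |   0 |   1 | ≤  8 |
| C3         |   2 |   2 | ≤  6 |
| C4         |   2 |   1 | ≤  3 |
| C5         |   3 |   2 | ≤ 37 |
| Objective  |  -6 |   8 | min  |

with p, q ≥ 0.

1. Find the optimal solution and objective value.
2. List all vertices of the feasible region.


1. p = 1.5, q = 0, z = -9
2. (0, 0), (1.5, 0), (0, 3)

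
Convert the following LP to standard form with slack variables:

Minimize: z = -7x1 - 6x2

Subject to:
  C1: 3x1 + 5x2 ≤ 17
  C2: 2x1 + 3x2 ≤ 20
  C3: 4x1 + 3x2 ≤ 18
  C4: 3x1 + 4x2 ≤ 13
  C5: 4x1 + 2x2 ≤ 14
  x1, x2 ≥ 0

min z = -7x1 - 6x2

s.t.
  3x1 + 5x2 + s1 = 17
  2x1 + 3x2 + s2 = 20
  4x1 + 3x2 + s3 = 18
  3x1 + 4x2 + s4 = 13
  4x1 + 2x2 + s5 = 14
  x1, x2, s1, s2, s3, s4, s5 ≥ 0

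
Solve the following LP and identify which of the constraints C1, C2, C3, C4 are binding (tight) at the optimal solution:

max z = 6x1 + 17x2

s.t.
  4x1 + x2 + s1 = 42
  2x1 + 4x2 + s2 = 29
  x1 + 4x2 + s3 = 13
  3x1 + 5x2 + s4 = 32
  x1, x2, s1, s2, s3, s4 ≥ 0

At x1 = 9, x2 = 1, compute slack b - a·x for each constraint:
  C1: 42 − 37 = 5  (slack)
  C2: 29 − 22 = 7  (slack)
  C3: 13 − 13 = 0  (binding)
  C4: 32 − 32 = 0  (binding)

Optimal: x1 = 9, x2 = 1
Binding: C3, C4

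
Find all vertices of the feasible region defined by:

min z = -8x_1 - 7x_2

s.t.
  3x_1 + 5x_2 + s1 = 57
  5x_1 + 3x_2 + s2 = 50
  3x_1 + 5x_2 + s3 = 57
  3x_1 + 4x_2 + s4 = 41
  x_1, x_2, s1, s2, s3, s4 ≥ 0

(0, 0), (10, 0), (7, 5), (0, 10.25)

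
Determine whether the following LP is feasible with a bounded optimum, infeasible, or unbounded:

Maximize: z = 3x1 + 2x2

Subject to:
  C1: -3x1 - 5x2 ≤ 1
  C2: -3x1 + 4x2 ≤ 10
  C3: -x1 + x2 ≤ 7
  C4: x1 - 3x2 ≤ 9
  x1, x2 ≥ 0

Unbounded (objective can increase without bound)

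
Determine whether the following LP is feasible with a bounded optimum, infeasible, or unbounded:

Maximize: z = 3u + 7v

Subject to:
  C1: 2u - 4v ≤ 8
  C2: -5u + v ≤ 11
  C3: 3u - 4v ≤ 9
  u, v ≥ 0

Unbounded (objective can increase without bound)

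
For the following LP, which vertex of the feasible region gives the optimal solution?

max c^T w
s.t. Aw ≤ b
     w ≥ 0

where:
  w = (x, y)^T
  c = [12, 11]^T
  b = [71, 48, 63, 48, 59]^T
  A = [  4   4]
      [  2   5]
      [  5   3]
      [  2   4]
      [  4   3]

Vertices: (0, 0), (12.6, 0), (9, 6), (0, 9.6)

Evaluate the objective at each vertex of the feasible region:
  z(0, 0) = 0
  z(12.6, 0) = 151.2
  z(9, 6) = 174  ←
  z(0, 9.6) = 105.6
The maximum is at x = 9, y = 6.

(9, 6)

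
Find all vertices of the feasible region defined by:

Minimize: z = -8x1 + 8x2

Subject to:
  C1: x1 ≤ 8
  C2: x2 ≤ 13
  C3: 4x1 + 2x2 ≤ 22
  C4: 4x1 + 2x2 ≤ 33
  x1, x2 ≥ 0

(0, 0), (5.5, 0), (0, 11)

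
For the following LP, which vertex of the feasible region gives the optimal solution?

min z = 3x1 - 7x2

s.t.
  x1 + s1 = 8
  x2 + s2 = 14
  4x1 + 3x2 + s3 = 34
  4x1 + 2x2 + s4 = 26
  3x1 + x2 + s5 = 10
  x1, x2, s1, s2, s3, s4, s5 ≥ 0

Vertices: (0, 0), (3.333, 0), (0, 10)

Evaluate the objective at each vertex of the feasible region:
  z(0, 0) = 0
  z(3.333, 0) = 10
  z(0, 10) = -70  ←
The minimum is at x1 = 0, x2 = 10.

(0, 10)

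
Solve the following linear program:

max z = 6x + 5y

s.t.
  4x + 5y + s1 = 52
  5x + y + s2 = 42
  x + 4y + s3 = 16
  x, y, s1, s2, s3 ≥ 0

Evaluate the objective at each vertex of the feasible region:
  z(0, 0) = 0
  z(8.4, 0) = 50.4
  z(8, 2) = 58  ←
  z(0, 4) = 20
The maximum is at x = 8, y = 2.

x = 8, y = 2, z = 58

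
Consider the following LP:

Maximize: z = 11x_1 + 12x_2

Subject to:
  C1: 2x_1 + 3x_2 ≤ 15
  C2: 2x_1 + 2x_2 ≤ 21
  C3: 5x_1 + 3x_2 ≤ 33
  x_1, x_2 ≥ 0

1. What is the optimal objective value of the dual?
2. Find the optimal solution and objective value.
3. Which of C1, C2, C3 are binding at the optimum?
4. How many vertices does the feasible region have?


1. 78
2. x_1 = 6, x_2 = 1, z = 78
3. C1, C3
4. 4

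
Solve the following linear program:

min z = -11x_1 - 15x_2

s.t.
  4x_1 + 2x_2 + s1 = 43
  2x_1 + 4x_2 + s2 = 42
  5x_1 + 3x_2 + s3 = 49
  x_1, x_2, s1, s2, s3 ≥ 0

Evaluate the objective at each vertex of the feasible region:
  z(0, 0) = 0
  z(9.8, 0) = -107.8
  z(5, 8) = -175  ←
  z(0, 10.5) = -157.5
The minimum is at x_1 = 5, x_2 = 8.

x_1 = 5, x_2 = 8, z = -175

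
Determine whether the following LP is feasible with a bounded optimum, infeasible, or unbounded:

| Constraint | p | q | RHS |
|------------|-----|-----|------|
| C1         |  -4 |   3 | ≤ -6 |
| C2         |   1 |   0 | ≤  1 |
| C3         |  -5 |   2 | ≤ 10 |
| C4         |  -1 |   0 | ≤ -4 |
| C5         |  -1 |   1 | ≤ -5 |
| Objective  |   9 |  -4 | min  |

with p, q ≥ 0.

Infeasible (no feasible solution exists)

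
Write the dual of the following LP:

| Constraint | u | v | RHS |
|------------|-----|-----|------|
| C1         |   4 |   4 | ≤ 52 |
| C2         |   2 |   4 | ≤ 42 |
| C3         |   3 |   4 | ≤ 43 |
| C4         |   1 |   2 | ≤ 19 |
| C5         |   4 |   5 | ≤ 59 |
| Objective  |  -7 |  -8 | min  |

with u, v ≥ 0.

Primal min cᵀx s.t. Ax ≤ b, x ≥ 0  →  Dual max −bᵀy s.t. Aᵀy ≥ −c, y ≥ 0.

Maximize: z = -52y1 - 42y2 - 43y3 - 19y4 - 59y5

Subject to:
  4y1 + 2y2 + 3y3 + y4 + 4y5 ≥ 7
  4y1 + 4y2 + 4y3 + 2y4 + 5y5 ≥ 8
  y1, y2, y3, y4, y5 ≥ 0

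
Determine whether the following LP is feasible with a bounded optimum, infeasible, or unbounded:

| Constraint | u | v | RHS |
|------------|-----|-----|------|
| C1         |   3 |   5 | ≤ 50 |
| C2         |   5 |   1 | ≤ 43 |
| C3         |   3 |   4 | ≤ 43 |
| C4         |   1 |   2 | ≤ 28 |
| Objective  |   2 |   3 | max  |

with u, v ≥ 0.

Feasible with a bounded optimal solution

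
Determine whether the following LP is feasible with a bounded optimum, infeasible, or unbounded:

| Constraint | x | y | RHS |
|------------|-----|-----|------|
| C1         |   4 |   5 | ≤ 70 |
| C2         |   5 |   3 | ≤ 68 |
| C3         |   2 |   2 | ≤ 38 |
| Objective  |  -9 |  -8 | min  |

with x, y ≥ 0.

Feasible with a bounded optimal solution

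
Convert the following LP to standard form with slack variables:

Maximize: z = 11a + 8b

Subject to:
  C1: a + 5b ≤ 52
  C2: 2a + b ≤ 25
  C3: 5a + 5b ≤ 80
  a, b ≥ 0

max z = 11a + 8b

s.t.
  a + 5b + s1 = 52
  2a + b + s2 = 25
  5a + 5b + s3 = 80
  a, b, s1, s2, s3 ≥ 0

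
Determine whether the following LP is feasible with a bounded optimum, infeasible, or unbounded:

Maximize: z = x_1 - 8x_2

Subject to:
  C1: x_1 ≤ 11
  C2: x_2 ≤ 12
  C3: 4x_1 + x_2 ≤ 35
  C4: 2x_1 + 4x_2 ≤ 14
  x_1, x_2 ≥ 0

Feasible with a bounded optimal solution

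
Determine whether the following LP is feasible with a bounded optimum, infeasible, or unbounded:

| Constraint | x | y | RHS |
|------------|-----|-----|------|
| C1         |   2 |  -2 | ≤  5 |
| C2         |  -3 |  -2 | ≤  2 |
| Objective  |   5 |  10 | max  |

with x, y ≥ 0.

Unbounded (objective can increase without bound)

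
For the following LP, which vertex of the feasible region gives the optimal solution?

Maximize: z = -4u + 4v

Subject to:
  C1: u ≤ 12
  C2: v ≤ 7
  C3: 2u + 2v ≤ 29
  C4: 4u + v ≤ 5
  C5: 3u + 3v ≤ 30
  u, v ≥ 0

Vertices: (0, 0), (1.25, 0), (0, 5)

Evaluate the objective at each vertex of the feasible region:
  z(0, 0) = 0
  z(1.25, 0) = -5
  z(0, 5) = 20  ←
The maximum is at u = 0, v = 5.

(0, 5)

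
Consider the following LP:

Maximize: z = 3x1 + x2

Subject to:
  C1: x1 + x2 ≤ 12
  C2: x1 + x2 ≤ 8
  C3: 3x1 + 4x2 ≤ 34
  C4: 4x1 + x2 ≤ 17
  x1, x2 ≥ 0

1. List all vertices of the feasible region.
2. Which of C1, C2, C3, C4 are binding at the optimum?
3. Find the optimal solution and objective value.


1. (0, 0), (4.25, 0), (3, 5), (0, 8)
2. C2, C4
3. x1 = 3, x2 = 5, z = 14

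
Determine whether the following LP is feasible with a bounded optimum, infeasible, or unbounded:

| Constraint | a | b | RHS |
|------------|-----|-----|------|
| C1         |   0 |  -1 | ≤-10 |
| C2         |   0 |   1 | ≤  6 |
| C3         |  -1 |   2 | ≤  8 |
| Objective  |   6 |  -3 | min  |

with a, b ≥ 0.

Infeasible (no feasible solution exists)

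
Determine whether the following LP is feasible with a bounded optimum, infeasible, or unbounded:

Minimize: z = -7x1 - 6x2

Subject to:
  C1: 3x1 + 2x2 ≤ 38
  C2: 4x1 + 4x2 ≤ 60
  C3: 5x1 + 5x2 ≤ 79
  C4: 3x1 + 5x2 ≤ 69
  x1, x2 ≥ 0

Feasible with a bounded optimal solution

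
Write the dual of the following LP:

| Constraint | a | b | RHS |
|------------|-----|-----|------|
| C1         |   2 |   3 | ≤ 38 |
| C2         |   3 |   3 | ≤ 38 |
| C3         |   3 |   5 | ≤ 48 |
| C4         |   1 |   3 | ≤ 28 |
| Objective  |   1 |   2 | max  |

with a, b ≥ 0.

Primal max cᵀx s.t. Ax ≤ b, x ≥ 0  →  Dual min bᵀy s.t. Aᵀy ≥ c, y ≥ 0.

Minimize: z = 38y1 + 38y2 + 48y3 + 28y4

Subject to:
  2y1 + 3y2 + 3y3 + y4 ≥ 1
  3y1 + 3y2 + 5y3 + 3y4 ≥ 2
  y1, y2, y3, y4 ≥ 0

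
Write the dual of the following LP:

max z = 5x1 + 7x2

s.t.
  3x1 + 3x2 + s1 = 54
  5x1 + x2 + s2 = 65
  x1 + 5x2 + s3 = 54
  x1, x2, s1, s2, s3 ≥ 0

Primal max cᵀx s.t. Ax ≤ b, x ≥ 0  →  Dual min bᵀy s.t. Aᵀy ≥ c, y ≥ 0.

Minimize: z = 54y1 + 65y2 + 54y3

Subject to:
  3y1 + 5y2 + y3 ≥ 5
  3y1 + y2 + 5y3 ≥ 7
  y1, y2, y3 ≥ 0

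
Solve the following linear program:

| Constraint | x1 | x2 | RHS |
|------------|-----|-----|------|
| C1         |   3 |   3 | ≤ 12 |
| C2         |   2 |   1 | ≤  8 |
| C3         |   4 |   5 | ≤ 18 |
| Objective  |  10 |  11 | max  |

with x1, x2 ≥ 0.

Evaluate the objective at each vertex of the feasible region:
  z(0, 0) = 0
  z(4, 0) = 40
  z(2, 2) = 42  ←
  z(0, 3.6) = 39.6
The maximum is at x1 = 2, x2 = 2.

x1 = 2, x2 = 2, z = 42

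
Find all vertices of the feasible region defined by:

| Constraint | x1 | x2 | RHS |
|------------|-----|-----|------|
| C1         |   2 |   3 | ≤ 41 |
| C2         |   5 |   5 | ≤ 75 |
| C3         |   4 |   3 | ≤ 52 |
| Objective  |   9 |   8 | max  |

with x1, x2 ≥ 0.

(0, 0), (13, 0), (7, 8), (4, 11), (0, 13.67)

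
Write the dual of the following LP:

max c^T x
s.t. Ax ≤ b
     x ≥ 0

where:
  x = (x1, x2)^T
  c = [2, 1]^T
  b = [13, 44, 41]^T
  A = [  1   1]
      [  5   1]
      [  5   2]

Primal max cᵀx s.t. Ax ≤ b, x ≥ 0  →  Dual min bᵀy s.t. Aᵀy ≥ c, y ≥ 0.

Minimize: z = 13y1 + 44y2 + 41y3

Subject to:
  y1 + 5y2 + 5y3 ≥ 2
  y1 + y2 + 2y3 ≥ 1
  y1, y2, y3 ≥ 0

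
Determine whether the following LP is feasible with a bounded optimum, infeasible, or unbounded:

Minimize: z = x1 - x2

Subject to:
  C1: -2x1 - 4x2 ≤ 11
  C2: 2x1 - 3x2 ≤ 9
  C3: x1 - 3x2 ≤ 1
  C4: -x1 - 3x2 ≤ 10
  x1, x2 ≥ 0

Unbounded (objective can decrease without bound)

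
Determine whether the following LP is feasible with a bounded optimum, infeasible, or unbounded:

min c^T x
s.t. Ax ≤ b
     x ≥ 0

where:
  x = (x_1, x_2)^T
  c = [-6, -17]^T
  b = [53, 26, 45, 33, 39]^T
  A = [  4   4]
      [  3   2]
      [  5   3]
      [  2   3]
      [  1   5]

Feasible with a bounded optimal solution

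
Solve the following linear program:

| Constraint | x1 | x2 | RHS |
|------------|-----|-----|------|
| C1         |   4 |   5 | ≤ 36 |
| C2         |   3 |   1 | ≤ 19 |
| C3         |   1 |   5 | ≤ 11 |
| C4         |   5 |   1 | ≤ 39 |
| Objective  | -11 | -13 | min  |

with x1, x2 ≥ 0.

Evaluate the objective at each vertex of the feasible region:
  z(0, 0) = 0
  z(6.333, 0) = -69.67
  z(6, 1) = -79  ←
  z(0, 2.2) = -28.6
The minimum is at x1 = 6, x2 = 1.

x1 = 6, x2 = 1, z = -79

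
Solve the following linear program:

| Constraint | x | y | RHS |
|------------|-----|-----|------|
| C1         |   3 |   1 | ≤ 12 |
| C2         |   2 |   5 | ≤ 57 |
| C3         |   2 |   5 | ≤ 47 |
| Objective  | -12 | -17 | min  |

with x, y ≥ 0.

Evaluate the objective at each vertex of the feasible region:
  z(0, 0) = 0
  z(4, 0) = -48
  z(1, 9) = -165  ←
  z(0, 9.4) = -159.8
The minimum is at x = 1, y = 9.

x = 1, y = 9, z = -165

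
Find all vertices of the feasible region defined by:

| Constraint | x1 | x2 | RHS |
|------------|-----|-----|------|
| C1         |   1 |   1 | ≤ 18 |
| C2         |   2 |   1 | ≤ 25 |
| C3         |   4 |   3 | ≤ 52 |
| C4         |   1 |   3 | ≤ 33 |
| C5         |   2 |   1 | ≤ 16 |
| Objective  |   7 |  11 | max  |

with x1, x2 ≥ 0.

(0, 0), (8, 0), (3, 10), (0, 11)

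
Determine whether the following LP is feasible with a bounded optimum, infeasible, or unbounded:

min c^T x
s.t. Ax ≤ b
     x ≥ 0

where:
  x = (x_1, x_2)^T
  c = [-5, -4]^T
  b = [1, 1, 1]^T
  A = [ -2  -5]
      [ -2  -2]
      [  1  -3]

Unbounded (objective can decrease without bound)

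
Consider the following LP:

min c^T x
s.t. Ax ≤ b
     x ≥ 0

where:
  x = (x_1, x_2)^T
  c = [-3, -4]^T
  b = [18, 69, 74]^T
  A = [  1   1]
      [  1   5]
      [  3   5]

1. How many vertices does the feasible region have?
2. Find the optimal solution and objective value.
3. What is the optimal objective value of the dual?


1. 5
2. x_1 = 8, x_2 = 10, z = -64
3. -64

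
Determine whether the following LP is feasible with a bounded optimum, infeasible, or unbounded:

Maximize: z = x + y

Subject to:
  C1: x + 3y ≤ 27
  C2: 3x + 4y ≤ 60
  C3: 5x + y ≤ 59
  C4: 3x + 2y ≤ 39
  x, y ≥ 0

Feasible with a bounded optimal solution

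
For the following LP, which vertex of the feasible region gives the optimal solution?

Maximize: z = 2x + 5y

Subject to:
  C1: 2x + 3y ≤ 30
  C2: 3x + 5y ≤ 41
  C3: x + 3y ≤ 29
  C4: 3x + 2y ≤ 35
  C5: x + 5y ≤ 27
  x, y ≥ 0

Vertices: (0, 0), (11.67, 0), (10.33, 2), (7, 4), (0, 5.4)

Evaluate the objective at each vertex of the feasible region:
  z(0, 0) = 0
  z(11.67, 0) = 23.33
  z(10.33, 2) = 30.67
  z(7, 4) = 34  ←
  z(0, 5.4) = 27
The maximum is at x = 7, y = 4.

(7, 4)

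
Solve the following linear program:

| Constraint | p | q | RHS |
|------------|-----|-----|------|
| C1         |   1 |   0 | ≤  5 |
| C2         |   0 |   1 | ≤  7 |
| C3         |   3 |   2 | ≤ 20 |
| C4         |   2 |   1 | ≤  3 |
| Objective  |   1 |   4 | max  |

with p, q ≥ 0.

Evaluate the objective at each vertex of the feasible region:
  z(0, 0) = 0
  z(1.5, 0) = 1.5
  z(0, 3) = 12  ←
The maximum is at p = 0, q = 3.

p = 0, q = 3, z = 12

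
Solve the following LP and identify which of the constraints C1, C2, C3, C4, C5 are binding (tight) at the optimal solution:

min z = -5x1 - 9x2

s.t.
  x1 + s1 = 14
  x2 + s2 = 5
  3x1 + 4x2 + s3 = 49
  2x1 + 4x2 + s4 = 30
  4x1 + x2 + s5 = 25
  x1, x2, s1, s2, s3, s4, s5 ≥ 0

At x1 = 5, x2 = 5, compute slack b - a·x for each constraint:
  C1: 14 − 5 = 9  (slack)
  C2: 5 − 5 = 0  (binding)
  C3: 49 − 35 = 14  (slack)
  C4: 30 − 30 = 0  (binding)
  C5: 25 − 25 = 0  (binding)

Optimal: x1 = 5, x2 = 5
Binding: C2, C4, C5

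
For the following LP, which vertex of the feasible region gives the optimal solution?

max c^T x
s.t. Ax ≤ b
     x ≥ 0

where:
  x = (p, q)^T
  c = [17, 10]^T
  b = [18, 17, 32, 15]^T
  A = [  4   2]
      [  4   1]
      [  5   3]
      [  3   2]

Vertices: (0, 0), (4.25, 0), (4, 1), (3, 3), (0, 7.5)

Evaluate the objective at each vertex of the feasible region:
  z(0, 0) = 0
  z(4.25, 0) = 72.25
  z(4, 1) = 78
  z(3, 3) = 81  ←
  z(0, 7.5) = 75
The maximum is at p = 3, q = 3.

(3, 3)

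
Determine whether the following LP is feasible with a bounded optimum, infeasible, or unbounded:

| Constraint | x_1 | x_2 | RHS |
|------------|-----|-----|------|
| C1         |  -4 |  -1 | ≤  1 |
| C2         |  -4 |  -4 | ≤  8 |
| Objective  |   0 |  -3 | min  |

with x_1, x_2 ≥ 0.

Unbounded (objective can decrease without bound)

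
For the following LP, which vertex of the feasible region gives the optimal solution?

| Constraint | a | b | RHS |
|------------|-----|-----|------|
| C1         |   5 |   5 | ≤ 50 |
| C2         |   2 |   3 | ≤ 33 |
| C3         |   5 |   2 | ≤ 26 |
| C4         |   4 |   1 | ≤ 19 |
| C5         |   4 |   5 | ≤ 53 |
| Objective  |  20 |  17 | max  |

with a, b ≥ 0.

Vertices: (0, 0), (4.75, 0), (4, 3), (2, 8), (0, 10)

Evaluate the objective at each vertex of the feasible region:
  z(0, 0) = 0
  z(4.75, 0) = 95
  z(4, 3) = 131
  z(2, 8) = 176  ←
  z(0, 10) = 170
The maximum is at a = 2, b = 8.

(2, 8)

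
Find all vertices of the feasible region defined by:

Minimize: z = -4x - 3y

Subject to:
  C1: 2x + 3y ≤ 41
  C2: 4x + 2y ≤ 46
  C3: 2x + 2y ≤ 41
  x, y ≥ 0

(0, 0), (11.5, 0), (7, 9), (0, 13.67)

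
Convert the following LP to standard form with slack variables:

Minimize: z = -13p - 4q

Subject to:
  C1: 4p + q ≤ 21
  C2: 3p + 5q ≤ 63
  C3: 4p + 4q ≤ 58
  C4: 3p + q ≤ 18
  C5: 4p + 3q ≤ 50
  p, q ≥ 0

min z = -13p - 4q

s.t.
  4p + q + s1 = 21
  3p + 5q + s2 = 63
  4p + 4q + s3 = 58
  3p + q + s4 = 18
  4p + 3q + s5 = 50
  p, q, s1, s2, s3, s4, s5 ≥ 0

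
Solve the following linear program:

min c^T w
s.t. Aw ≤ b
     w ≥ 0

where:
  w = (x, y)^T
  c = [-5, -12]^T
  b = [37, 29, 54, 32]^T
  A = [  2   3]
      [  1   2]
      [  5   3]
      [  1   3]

Evaluate the objective at each vertex of the feasible region:
  z(0, 0) = 0
  z(10.8, 0) = -54
  z(5.667, 8.556) = -131
  z(5, 9) = -133  ←
  z(0, 10.67) = -128
The minimum is at x = 5, y = 9.

x = 5, y = 9, z = -133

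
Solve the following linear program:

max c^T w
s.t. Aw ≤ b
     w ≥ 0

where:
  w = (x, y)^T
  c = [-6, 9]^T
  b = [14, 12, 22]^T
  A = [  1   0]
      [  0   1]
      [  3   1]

Evaluate the objective at each vertex of the feasible region:
  z(0, 0) = 0
  z(7.333, 0) = -44
  z(3.333, 12) = 88
  z(0, 12) = 108  ←
The maximum is at x = 0, y = 12.

x = 0, y = 12, z = 108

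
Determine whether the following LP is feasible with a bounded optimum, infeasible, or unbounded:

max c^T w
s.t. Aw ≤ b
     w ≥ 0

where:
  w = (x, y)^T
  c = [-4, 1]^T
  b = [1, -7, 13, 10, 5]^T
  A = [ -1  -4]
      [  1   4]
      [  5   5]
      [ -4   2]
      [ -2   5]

Infeasible (no feasible solution exists)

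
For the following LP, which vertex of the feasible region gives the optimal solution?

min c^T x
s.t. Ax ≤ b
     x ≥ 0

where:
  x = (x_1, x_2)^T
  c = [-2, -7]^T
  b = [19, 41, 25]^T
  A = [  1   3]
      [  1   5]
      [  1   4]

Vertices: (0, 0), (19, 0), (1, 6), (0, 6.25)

Evaluate the objective at each vertex of the feasible region:
  z(0, 0) = 0
  z(19, 0) = -38
  z(1, 6) = -44  ←
  z(0, 6.25) = -43.75
The minimum is at x_1 = 1, x_2 = 6.

(1, 6)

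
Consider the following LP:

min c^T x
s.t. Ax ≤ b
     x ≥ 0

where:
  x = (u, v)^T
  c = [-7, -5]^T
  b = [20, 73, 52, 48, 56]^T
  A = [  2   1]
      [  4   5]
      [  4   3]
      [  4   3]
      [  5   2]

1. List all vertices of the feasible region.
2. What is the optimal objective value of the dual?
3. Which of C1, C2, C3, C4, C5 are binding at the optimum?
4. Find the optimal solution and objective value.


1. (0, 0), (10, 0), (6, 8), (2.625, 12.5), (0, 14.6)
2. -82
3. C1, C4
4. u = 6, v = 8, z = -82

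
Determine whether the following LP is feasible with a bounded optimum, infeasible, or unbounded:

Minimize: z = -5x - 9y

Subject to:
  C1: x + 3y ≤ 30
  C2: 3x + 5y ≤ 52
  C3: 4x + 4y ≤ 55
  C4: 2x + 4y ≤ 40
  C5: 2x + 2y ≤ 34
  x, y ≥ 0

Feasible with a bounded optimal solution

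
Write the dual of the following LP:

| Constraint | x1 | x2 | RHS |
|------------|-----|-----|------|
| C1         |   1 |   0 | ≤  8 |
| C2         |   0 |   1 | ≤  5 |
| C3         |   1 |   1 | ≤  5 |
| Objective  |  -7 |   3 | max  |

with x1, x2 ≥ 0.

Primal max cᵀx s.t. Ax ≤ b, x ≥ 0  →  Dual min bᵀy s.t. Aᵀy ≥ c, y ≥ 0.

Minimize: z = 8y1 + 5y2 + 5y3

Subject to:
  y1 + y3 ≥ -7
  y2 + y3 ≥ 3
  y1, y2, y3 ≥ 0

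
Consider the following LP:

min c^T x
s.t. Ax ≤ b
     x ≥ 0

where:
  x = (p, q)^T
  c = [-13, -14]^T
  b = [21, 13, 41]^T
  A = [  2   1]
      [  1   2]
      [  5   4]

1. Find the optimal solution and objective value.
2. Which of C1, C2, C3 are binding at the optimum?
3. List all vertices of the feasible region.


1. p = 5, q = 4, z = -121
2. C2, C3
3. (0, 0), (8.2, 0), (5, 4), (0, 6.5)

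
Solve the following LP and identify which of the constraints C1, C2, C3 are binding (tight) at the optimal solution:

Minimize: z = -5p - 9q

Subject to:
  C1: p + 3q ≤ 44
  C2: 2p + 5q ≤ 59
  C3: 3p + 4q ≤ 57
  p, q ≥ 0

At p = 7, q = 9, compute slack b - a·x for each constraint:
  C1: 44 − 34 = 10  (slack)
  C2: 59 − 59 = 0  (binding)
  C3: 57 − 57 = 0  (binding)

Optimal: p = 7, q = 9
Binding: C2, C3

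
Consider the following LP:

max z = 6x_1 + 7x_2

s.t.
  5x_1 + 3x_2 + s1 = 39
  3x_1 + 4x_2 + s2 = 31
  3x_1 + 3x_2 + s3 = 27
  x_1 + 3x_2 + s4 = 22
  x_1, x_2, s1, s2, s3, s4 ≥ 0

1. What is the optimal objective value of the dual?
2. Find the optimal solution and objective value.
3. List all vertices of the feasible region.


1. 58
2. x_1 = 5, x_2 = 4, z = 58
3. (0, 0), (7.8, 0), (6, 3), (5, 4), (1, 7), (0, 7.333)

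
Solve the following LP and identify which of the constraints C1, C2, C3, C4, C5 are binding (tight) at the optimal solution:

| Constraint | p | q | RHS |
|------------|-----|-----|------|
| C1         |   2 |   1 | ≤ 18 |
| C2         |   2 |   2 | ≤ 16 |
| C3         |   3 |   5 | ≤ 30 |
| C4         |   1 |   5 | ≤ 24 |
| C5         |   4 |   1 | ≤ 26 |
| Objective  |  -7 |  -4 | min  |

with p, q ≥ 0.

At p = 6, q = 2, compute slack b - a·x for each constraint:
  C1: 18 − 14 = 4  (slack)
  C2: 16 − 16 = 0  (binding)
  C3: 30 − 28 = 2  (slack)
  C4: 24 − 16 = 8  (slack)
  C5: 26 − 26 = 0  (binding)

Optimal: p = 6, q = 2
Binding: C2, C5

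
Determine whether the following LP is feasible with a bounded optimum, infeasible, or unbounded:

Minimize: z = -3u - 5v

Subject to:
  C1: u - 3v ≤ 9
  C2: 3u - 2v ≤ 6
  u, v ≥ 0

Unbounded (objective can decrease without bound)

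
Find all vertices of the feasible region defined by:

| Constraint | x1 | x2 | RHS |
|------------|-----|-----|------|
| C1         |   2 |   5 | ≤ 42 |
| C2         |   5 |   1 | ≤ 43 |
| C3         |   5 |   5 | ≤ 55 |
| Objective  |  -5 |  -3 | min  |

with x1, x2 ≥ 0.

(0, 0), (8.6, 0), (8, 3), (4.333, 6.667), (0, 8.4)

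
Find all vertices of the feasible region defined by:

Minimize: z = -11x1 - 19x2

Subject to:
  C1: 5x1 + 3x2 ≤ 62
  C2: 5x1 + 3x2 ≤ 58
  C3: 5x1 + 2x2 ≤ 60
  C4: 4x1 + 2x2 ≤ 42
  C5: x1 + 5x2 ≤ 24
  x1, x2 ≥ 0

(0, 0), (10.5, 0), (9, 3), (0, 4.8)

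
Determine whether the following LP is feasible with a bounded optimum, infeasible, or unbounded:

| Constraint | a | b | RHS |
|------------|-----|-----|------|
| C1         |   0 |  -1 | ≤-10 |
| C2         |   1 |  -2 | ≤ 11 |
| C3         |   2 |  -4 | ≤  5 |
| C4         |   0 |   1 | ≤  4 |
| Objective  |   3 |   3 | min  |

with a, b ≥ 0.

Infeasible (no feasible solution exists)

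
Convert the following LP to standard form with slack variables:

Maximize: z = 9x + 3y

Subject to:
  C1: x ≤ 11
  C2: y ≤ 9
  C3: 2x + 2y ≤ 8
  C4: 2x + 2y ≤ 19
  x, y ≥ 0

max z = 9x + 3y

s.t.
  x + s1 = 11
  y + s2 = 9
  2x + 2y + s3 = 8
  2x + 2y + s4 = 19
  x, y, s1, s2, s3, s4 ≥ 0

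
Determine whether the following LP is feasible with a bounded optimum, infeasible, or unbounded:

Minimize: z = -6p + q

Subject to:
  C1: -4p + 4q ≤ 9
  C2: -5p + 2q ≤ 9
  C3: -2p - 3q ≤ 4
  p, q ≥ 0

Unbounded (objective can decrease without bound)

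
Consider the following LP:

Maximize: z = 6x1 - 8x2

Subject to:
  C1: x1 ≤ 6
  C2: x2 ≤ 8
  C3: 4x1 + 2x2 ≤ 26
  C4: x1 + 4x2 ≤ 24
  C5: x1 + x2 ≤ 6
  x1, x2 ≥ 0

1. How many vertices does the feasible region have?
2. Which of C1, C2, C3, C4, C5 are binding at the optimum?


1. 3
2. C1, C5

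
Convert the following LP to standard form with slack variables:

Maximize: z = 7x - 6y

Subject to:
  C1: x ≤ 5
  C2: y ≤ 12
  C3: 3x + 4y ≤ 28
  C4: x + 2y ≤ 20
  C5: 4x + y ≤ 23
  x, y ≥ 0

max z = 7x - 6y

s.t.
  x + s1 = 5
  y + s2 = 12
  3x + 4y + s3 = 28
  x + 2y + s4 = 20
  4x + y + s5 = 23
  x, y, s1, s2, s3, s4, s5 ≥ 0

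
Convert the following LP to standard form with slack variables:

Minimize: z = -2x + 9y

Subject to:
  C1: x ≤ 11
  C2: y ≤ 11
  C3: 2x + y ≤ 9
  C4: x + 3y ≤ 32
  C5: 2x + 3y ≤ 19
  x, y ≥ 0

min z = -2x + 9y

s.t.
  x + s1 = 11
  y + s2 = 11
  2x + y + s3 = 9
  x + 3y + s4 = 32
  2x + 3y + s5 = 19
  x, y, s1, s2, s3, s4, s5 ≥ 0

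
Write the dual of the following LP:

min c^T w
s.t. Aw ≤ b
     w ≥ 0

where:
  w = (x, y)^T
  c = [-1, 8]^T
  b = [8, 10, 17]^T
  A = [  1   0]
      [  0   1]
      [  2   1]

Primal min cᵀx s.t. Ax ≤ b, x ≥ 0  →  Dual max −bᵀy s.t. Aᵀy ≥ −c, y ≥ 0.

Maximize: z = -8y1 - 10y2 - 17y3

Subject to:
  y1 + 2y3 ≥ 1
  y2 + y3 ≥ -8
  y1, y2, y3 ≥ 0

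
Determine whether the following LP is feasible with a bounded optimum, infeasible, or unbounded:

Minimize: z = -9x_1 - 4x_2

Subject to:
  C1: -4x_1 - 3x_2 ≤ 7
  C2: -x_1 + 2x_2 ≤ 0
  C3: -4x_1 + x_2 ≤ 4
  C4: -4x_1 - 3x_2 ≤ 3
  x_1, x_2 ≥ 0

Unbounded (objective can decrease without bound)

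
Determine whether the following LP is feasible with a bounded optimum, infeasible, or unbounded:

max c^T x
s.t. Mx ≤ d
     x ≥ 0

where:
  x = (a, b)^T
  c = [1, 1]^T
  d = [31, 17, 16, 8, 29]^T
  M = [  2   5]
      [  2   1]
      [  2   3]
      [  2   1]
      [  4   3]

Feasible with a bounded optimal solution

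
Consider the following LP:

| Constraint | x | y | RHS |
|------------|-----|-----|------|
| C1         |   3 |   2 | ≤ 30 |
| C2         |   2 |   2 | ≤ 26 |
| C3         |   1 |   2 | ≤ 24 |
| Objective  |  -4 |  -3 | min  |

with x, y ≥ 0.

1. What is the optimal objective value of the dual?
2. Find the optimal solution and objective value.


1. -43
2. x = 4, y = 9, z = -43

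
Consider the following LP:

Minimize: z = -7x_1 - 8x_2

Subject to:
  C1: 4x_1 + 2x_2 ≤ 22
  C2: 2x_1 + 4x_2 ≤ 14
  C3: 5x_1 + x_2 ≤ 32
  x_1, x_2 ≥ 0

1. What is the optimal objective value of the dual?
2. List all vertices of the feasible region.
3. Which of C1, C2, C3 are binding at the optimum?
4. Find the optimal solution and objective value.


1. -43
2. (0, 0), (5.5, 0), (5, 1), (0, 3.5)
3. C1, C2
4. x_1 = 5, x_2 = 1, z = -43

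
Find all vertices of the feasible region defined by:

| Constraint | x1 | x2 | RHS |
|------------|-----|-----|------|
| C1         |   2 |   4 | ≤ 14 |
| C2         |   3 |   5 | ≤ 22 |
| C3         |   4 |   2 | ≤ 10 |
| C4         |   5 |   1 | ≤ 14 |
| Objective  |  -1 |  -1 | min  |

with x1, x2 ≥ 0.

(0, 0), (2.5, 0), (1, 3), (0, 3.5)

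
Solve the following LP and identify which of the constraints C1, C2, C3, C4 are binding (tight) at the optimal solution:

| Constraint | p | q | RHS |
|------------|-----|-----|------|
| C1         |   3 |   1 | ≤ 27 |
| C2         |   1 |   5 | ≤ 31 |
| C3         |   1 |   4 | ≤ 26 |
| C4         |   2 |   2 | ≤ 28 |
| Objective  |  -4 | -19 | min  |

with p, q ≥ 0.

At p = 6, q = 5, compute slack b - a·x for each constraint:
  C1: 27 − 23 = 4  (slack)
  C2: 31 − 31 = 0  (binding)
  C3: 26 − 26 = 0  (binding)
  C4: 28 − 22 = 6  (slack)

Optimal: p = 6, q = 5
Binding: C2, C3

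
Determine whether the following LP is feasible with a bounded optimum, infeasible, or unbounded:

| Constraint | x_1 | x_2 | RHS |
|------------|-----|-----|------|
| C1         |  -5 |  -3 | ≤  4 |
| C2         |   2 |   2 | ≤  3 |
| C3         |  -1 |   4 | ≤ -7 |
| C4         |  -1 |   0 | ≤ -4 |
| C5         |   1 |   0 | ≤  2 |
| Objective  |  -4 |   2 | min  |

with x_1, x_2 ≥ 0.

Infeasible (no feasible solution exists)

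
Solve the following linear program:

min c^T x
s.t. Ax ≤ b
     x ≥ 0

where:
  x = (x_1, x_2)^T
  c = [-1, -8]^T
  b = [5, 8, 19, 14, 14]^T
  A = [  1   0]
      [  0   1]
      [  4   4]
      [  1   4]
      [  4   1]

Evaluate the objective at each vertex of the feasible region:
  z(0, 0) = 0
  z(3.5, 0) = -3.5
  z(3.083, 1.667) = -16.42
  z(1.667, 3.083) = -26.33
  z(0, 3.5) = -28  ←
The minimum is at x_1 = 0, x_2 = 3.5.

x_1 = 0, x_2 = 3.5, z = -28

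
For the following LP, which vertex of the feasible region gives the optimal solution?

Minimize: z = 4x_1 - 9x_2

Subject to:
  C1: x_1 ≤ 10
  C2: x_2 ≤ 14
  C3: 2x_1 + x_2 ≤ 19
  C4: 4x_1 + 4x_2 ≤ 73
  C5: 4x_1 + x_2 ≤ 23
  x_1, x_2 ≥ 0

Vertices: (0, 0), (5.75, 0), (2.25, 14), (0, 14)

Evaluate the objective at each vertex of the feasible region:
  z(0, 0) = 0
  z(5.75, 0) = 23
  z(2.25, 14) = -117
  z(0, 14) = -126  ←
The minimum is at x_1 = 0, x_2 = 14.

(0, 14)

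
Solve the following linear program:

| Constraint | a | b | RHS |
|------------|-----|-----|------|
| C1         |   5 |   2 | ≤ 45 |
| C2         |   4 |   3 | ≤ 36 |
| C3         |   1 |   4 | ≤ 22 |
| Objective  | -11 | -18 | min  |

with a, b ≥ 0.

Evaluate the objective at each vertex of the feasible region:
  z(0, 0) = 0
  z(9, 0) = -99
  z(6, 4) = -138  ←
  z(0, 5.5) = -99
The minimum is at a = 6, b = 4.

a = 6, b = 4, z = -138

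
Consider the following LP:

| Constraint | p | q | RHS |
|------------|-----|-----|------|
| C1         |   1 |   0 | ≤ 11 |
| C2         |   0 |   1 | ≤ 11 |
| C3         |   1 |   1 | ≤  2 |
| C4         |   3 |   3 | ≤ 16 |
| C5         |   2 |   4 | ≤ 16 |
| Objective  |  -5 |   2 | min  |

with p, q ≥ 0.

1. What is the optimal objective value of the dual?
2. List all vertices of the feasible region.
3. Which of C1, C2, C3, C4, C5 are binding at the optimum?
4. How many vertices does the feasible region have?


1. -10
2. (0, 0), (2, 0), (0, 2)
3. C3
4. 3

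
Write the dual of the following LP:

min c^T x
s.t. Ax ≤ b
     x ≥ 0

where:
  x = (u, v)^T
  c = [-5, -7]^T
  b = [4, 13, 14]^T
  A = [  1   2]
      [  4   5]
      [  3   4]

Primal min cᵀx s.t. Ax ≤ b, x ≥ 0  →  Dual max −bᵀy s.t. Aᵀy ≥ −c, y ≥ 0.

Maximize: z = -4y1 - 13y2 - 14y3

Subject to:
  y1 + 4y2 + 3y3 ≥ 5
  2y1 + 5y2 + 4y3 ≥ 7
  y1, y2, y3 ≥ 0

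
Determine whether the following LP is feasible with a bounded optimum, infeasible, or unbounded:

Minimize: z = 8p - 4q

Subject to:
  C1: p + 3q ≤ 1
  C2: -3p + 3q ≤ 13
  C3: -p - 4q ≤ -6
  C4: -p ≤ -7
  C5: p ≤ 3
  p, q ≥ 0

Infeasible (no feasible solution exists)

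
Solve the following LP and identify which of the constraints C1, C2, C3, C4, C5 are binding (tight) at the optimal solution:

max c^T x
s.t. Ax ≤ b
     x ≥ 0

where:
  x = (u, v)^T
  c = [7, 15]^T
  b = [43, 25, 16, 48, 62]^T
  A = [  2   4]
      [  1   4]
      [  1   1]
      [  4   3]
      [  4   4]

At u = 9, v = 4, compute slack b - a·x for each constraint:
  C1: 43 − 34 = 9  (slack)
  C2: 25 − 25 = 0  (binding)
  C3: 16 − 13 = 3  (slack)
  C4: 48 − 48 = 0  (binding)
  C5: 62 − 52 = 10  (slack)

Optimal: u = 9, v = 4
Binding: C2, C4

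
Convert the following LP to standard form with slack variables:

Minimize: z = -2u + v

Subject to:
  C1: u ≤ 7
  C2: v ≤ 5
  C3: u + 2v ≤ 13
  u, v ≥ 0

min z = -2u + v

s.t.
  u + s1 = 7
  v + s2 = 5
  u + 2v + s3 = 13
  u, v, s1, s2, s3 ≥ 0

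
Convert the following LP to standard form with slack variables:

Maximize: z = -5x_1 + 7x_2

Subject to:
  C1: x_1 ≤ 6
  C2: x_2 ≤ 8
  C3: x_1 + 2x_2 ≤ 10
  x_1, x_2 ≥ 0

max z = -5x_1 + 7x_2

s.t.
  x_1 + s1 = 6
  x_2 + s2 = 8
  x_1 + 2x_2 + s3 = 10
  x_1, x_2, s1, s2, s3 ≥ 0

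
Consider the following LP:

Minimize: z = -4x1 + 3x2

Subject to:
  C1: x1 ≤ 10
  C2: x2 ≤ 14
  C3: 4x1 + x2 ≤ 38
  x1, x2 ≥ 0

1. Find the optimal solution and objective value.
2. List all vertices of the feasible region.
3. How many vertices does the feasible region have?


1. x1 = 9.5, x2 = 0, z = -38
2. (0, 0), (9.5, 0), (6, 14), (0, 14)
3. 4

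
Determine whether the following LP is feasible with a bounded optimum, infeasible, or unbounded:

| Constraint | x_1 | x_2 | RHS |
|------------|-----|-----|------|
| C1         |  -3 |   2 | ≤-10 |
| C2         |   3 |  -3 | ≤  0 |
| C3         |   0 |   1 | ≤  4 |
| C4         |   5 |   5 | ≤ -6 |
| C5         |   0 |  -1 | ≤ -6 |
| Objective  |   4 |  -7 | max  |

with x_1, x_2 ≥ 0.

Infeasible (no feasible solution exists)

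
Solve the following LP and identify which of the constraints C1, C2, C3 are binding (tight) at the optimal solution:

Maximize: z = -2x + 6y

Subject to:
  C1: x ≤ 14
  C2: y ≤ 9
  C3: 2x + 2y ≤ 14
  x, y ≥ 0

At x = 0, y = 7, compute slack b - a·x for each constraint:
  C1: 14 − 0 = 14  (slack)
  C2: 9 − 7 = 2  (slack)
  C3: 14 − 14 = 0  (binding)

Optimal: x = 0, y = 7
Binding: C3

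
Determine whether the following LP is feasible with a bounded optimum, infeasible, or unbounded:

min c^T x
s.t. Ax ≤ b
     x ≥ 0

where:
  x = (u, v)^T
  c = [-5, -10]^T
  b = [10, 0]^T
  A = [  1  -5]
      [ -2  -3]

Unbounded (objective can decrease without bound)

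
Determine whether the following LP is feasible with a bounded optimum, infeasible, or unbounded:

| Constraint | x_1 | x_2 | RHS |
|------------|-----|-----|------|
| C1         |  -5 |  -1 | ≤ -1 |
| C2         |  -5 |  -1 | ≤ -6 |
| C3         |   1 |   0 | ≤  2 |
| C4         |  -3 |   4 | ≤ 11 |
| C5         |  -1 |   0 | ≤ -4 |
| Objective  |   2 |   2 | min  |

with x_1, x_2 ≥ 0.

Infeasible (no feasible solution exists)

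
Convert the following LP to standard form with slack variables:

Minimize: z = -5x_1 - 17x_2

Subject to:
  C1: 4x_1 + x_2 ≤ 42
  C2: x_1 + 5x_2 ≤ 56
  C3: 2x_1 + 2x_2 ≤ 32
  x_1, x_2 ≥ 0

min z = -5x_1 - 17x_2

s.t.
  4x_1 + x_2 + s1 = 42
  x_1 + 5x_2 + s2 = 56
  2x_1 + 2x_2 + s3 = 32
  x_1, x_2, s1, s2, s3 ≥ 0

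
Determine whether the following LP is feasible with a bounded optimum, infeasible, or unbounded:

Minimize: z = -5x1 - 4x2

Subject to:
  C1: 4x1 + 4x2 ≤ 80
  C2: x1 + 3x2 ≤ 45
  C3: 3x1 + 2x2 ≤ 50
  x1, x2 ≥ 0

Feasible with a bounded optimal solution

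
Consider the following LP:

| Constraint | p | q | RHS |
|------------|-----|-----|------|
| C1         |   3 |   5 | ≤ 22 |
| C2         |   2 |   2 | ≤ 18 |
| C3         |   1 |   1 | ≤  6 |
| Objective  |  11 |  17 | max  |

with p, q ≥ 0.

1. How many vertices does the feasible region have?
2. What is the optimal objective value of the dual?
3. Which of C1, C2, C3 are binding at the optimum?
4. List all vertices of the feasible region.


1. 4
2. 78
3. C1, C3
4. (0, 0), (6, 0), (4, 2), (0, 4.4)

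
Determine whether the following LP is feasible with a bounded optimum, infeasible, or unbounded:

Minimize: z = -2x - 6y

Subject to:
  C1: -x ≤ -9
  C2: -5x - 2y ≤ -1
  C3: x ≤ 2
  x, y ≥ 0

Infeasible (no feasible solution exists)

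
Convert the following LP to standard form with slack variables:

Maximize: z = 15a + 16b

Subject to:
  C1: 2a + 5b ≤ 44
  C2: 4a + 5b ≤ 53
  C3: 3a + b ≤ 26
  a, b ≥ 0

max z = 15a + 16b

s.t.
  2a + 5b + s1 = 44
  4a + 5b + s2 = 53
  3a + b + s3 = 26
  a, b, s1, s2, s3 ≥ 0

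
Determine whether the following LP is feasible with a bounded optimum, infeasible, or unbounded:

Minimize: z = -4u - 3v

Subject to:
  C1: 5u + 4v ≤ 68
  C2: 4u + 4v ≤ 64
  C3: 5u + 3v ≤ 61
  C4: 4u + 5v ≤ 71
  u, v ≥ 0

Feasible with a bounded optimal solution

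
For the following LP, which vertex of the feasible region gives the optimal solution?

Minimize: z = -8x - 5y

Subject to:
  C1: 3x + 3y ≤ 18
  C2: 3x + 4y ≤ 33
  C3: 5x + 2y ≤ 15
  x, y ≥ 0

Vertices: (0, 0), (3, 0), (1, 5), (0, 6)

Evaluate the objective at each vertex of the feasible region:
  z(0, 0) = 0
  z(3, 0) = -24
  z(1, 5) = -33  ←
  z(0, 6) = -30
The minimum is at x = 1, y = 5.

(1, 5)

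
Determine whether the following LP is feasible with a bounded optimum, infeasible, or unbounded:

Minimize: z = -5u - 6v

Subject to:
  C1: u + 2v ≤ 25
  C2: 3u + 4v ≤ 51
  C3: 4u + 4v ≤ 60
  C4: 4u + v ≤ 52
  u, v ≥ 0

Feasible with a bounded optimal solution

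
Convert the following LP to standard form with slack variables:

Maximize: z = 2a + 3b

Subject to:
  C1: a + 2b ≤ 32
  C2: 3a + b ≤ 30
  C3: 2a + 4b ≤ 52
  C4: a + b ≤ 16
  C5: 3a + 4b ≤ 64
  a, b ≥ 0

max z = 2a + 3b

s.t.
  a + 2b + s1 = 32
  3a + b + s2 = 30
  2a + 4b + s3 = 52
  a + b + s4 = 16
  3a + 4b + s5 = 64
  a, b, s1, s2, s3, s4, s5 ≥ 0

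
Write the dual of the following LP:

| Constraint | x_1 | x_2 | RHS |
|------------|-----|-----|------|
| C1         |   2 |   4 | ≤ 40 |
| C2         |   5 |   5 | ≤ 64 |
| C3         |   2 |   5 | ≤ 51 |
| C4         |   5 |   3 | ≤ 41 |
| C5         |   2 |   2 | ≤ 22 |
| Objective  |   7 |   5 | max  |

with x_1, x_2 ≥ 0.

Primal max cᵀx s.t. Ax ≤ b, x ≥ 0  →  Dual min bᵀy s.t. Aᵀy ≥ c, y ≥ 0.

Minimize: z = 40y1 + 64y2 + 51y3 + 41y4 + 22y5

Subject to:
  2y1 + 5y2 + 2y3 + 5y4 + 2y5 ≥ 7
  4y1 + 5y2 + 5y3 + 3y4 + 2y5 ≥ 5
  y1, y2, y3, y4, y5 ≥ 0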